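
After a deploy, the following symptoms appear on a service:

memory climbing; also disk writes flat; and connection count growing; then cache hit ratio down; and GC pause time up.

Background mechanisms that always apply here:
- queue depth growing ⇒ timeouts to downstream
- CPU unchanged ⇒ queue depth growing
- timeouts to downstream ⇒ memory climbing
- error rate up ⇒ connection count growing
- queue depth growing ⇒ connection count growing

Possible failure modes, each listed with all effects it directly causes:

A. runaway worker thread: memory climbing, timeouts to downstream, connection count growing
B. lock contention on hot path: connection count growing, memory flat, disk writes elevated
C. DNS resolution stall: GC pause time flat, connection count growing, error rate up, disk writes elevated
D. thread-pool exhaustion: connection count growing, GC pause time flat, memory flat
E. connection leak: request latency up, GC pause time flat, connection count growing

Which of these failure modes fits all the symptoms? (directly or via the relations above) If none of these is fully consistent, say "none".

none

Per-candidate check:
(A) runaway worker thread — does not account for disk writes flat, cache hit ratio down, GC pause time up
(B) lock contention on hot path — memory climbing ✗; disk writes flat ✗; connection count growing ✓; cache hit ratio down ✗; GC pause time up ✗
(C) DNS resolution stall — fails on memory climbing, disk writes flat, cache hit ratio down, GC pause time up (predicts disk writes elevated, not disk writes flat; predicts GC pause time flat, not GC pause time up)
(D) thread-pool exhaustion — fails on memory climbing, disk writes flat, cache hit ratio down, GC pause time up (predicts memory flat, not memory climbing; predicts GC pause time flat, not GC pause time up)
(E) connection leak — memory climbing ✗; disk writes flat ✗; connection count growing ✓; cache hit ratio down ✗; GC pause time up ✗
Every candidate fails on at least one observation.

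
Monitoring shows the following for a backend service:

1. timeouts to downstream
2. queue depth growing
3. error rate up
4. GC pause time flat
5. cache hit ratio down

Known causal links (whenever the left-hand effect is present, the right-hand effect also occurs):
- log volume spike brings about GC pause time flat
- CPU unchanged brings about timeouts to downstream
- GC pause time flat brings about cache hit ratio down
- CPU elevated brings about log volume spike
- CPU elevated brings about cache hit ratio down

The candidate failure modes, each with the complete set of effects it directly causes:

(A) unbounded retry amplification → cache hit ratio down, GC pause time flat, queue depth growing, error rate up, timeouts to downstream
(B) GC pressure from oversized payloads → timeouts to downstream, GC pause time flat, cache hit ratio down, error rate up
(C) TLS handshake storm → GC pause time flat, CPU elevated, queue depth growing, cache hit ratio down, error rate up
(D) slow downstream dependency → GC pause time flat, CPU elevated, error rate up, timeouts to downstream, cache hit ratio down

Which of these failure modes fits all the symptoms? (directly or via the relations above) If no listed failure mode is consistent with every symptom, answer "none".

A

Per-candidate check:
(A) unbounded retry amplification — accounts for every observation
(B) GC pressure from oversized payloads — does not account for queue depth growing
(C) TLS handshake storm — timeouts to downstream ✗; queue depth growing ✓; error rate up ✓; GC pause time flat ✓; cache hit ratio down ✓
(D) slow downstream dependency — timeouts to downstream ✓; queue depth growing ✗; error rate up ✓; GC pause time flat ✓; cache hit ratio down ✓
Only (A) is consistent with every observation.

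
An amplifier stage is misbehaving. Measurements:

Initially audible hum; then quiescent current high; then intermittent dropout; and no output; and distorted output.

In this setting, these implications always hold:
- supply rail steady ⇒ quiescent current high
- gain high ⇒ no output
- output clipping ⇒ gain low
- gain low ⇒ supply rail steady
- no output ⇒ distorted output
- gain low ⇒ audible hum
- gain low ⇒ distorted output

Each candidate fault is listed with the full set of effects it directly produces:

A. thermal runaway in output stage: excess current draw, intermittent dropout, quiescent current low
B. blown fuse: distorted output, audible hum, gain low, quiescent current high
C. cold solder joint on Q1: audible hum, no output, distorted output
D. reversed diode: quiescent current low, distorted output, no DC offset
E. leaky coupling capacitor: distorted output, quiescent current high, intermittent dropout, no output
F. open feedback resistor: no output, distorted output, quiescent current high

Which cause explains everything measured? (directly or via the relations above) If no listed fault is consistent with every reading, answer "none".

For each candidate, compare predicted effects to what was observed:
(A) thermal runaway in output stage — audible hum ✗; quiescent current high ✗; intermittent dropout ✓; no output ✗; distorted output ✗
(B) blown fuse — audible hum ✓; quiescent current high ✓; intermittent dropout ✗; no output ✗; distorted output ✓
(C) cold solder joint on Q1 — does not account for quiescent current high, intermittent dropout
(D) reversed diode — fails on audible hum, quiescent current high, intermittent dropout, no output (predicts quiescent current low, not quiescent current high)
(E) leaky coupling capacitor — does not account for audible hum
(F) open feedback resistor — audible hum ✗; quiescent current high ✓; intermittent dropout ✗; no output ✓; distorted output ✓
None of the listed candidates fits everything.

none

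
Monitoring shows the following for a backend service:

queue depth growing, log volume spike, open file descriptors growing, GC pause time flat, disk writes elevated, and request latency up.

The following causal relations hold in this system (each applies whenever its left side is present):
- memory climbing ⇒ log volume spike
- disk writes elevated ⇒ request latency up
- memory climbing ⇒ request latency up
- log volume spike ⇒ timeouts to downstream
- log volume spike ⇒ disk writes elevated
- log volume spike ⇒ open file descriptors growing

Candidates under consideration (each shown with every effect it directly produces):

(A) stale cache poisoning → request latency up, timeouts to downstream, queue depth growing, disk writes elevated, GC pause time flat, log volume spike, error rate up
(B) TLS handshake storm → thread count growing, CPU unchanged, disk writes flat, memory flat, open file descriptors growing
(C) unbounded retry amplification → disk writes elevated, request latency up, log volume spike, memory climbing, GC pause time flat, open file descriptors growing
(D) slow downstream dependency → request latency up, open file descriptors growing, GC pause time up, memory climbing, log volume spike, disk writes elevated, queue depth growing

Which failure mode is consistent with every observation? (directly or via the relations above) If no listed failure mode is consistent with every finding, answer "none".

A

For each candidate, compare predicted effects to what was observed:
(A) stale cache poisoning — accounts for every observation (open file descriptors growing by log volume spike → open file descriptors growing)
(B) TLS handshake storm — fails on queue depth growing, log volume spike, GC pause time flat, disk writes elevated, request latency up (predicts disk writes flat, not disk writes elevated)
(C) unbounded retry amplification — does not account for queue depth growing
(D) slow downstream dependency — fails on GC pause time flat (predicts GC pause time up, not GC pause time flat)
(A) is the only candidate with no mismatches.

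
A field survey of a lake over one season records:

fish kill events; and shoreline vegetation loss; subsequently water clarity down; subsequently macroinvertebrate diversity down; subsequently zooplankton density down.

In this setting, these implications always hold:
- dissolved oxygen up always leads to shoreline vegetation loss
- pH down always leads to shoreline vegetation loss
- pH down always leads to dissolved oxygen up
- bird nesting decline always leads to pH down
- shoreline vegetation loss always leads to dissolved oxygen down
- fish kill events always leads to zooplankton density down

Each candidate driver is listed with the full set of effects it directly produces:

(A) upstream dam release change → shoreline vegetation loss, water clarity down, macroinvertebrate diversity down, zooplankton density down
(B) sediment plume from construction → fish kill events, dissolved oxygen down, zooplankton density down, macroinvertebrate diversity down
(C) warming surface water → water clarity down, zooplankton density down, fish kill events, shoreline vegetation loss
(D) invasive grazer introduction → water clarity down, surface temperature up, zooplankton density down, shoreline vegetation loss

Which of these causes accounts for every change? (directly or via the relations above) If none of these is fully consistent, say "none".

Checking each candidate against the observations:
(A) upstream dam release change — does not account for fish kill events
(B) sediment plume from construction — fish kill events yes; shoreline vegetation loss NO; water clarity down NO; macroinvertebrate diversity down yes; zooplankton density down yes
(C) warming surface water — fish kill events yes; shoreline vegetation loss yes; water clarity down yes; macroinvertebrate diversity down NO; zooplankton density down yes
(D) invasive grazer introduction — does not account for fish kill events, macroinvertebrate diversity down
No candidate is consistent with all observations.

none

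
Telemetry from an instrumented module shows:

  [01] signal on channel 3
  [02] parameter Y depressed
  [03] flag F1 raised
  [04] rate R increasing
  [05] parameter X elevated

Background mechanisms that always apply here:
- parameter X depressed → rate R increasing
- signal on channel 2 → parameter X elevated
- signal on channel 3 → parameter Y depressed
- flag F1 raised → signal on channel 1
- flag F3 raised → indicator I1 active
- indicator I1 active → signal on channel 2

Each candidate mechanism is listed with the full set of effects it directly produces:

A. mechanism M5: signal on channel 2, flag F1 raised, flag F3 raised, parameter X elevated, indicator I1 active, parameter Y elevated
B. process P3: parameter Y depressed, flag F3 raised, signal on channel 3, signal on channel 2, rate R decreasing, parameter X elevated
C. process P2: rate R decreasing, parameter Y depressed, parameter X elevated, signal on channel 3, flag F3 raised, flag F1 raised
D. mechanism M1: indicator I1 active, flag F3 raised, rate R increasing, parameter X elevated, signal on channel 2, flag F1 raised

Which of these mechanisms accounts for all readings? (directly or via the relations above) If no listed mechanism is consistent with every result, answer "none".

For each candidate, compare predicted effects to what was observed:
(A) mechanism M5 — fails on signal on channel 3, parameter Y depressed, rate R increasing (predicts parameter Y elevated, not parameter Y depressed)
(B) process P3 — signal on channel 3 ✓; parameter Y depressed ✓; flag F1 raised ✗; rate R increasing ✗; parameter X elevated ✓
(C) process P2 — fails on rate R increasing (predicts rate R decreasing, not rate R increasing)
(D) mechanism M1 — does not account for signal on channel 3, parameter Y depressed
Every candidate fails on at least one observation.

none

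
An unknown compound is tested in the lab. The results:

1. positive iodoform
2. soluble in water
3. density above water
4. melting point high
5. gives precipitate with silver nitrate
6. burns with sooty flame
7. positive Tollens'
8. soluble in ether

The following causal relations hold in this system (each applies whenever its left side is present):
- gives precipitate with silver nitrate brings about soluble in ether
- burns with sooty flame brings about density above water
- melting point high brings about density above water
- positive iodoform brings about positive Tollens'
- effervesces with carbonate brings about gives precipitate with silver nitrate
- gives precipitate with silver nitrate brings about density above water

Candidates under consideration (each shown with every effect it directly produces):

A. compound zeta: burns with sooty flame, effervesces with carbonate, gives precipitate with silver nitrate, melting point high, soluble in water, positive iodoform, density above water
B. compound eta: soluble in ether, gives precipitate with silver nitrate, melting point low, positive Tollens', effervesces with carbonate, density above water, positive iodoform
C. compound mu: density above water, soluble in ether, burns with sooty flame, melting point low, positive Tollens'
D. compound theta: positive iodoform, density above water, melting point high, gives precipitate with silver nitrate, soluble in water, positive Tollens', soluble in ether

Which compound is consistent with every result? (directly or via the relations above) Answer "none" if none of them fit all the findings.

Per-candidate check:
(A) compound zeta — positive iodoform ✓; soluble in water ✓; density above water ✓; melting point high ✓; gives precipitate with silver nitrate ✓; burns with sooty flame ✓; positive Tollens' ✓ (through positive iodoform → positive Tollens'); soluble in ether ✓ (through gives precipitate with silver nitrate → soluble in ether)
(B) compound eta — positive iodoform ✓; soluble in water ✗; density above water ✓; melting point high ✗; gives precipitate with silver nitrate ✓; burns with sooty flame ✗; positive Tollens' ✓; soluble in ether ✓
(C) compound mu — positive iodoform ✗; soluble in water ✗; density above water ✓; melting point high ✗; gives precipitate with silver nitrate ✗; burns with sooty flame ✓; positive Tollens' ✓; soluble in ether ✓
(D) compound theta — positive iodoform ✓; soluble in water ✓; density above water ✓; melting point high ✓; gives precipitate with silver nitrate ✓; burns with sooty flame ✗; positive Tollens' ✓; soluble in ether ✓
(A) is the only candidate with no mismatches.

A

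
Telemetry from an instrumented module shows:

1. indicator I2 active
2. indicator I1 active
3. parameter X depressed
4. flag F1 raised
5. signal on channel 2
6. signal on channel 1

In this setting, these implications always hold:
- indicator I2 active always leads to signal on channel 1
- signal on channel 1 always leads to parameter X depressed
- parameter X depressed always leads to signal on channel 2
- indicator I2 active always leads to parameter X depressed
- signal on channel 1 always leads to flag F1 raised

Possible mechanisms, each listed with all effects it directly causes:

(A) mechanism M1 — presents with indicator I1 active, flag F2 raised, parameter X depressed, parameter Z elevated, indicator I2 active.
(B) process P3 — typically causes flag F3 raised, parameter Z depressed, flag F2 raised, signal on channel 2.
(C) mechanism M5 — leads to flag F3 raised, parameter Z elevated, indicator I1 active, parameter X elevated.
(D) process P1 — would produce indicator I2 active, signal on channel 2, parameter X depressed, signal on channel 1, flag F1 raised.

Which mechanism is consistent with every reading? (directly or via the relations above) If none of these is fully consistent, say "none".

A

Per-candidate check:
(A) mechanism M1 — accounts for every observation (flag F1 raised via indicator I2 active → signal on channel 1 → flag F1 raised)
(B) process P3 — indicator I2 active ✗; indicator I1 active ✗; parameter X depressed ✗; flag F1 raised ✗; signal on channel 2 ✓; signal on channel 1 ✗
(C) mechanism M5 — fails on indicator I2 active, parameter X depressed, flag F1 raised, signal on channel 2, signal on channel 1 (predicts parameter X elevated, not parameter X depressed)
(D) process P1 — indicator I2 active ✓; indicator I1 active ✗; parameter X depressed ✓; flag F1 raised ✓; signal on channel 2 ✓; signal on channel 1 ✓
Only (A) is consistent with every observation.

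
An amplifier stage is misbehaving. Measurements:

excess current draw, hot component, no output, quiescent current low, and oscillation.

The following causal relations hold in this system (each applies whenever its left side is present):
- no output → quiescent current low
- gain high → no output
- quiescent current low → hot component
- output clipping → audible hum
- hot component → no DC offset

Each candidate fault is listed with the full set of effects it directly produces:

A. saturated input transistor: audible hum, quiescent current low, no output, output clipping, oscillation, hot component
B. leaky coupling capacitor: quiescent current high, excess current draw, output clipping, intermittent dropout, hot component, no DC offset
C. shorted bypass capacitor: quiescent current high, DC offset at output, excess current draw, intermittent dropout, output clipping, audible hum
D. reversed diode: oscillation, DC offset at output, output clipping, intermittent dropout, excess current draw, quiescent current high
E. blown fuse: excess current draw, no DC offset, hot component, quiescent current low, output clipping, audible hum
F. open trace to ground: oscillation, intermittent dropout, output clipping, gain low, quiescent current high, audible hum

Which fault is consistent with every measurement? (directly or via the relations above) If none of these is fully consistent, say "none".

none

Testing each hypothesis:
(A) saturated input transistor — excess current draw -; hot component +; no output +; quiescent current low +; oscillation +
(B) leaky coupling capacitor — fails on no output, quiescent current low, oscillation (predicts quiescent current high, not quiescent current low)
(C) shorted bypass capacitor — fails on hot component, no output, quiescent current low, oscillation (predicts quiescent current high, not quiescent current low)
(D) reversed diode — excess current draw +; hot component -; no output -; quiescent current low -; oscillation +
(E) blown fuse — excess current draw +; hot component +; no output -; quiescent current low +; oscillation -
(F) open trace to ground — excess current draw -; hot component -; no output -; quiescent current low -; oscillation +
No candidate is consistent with all observations.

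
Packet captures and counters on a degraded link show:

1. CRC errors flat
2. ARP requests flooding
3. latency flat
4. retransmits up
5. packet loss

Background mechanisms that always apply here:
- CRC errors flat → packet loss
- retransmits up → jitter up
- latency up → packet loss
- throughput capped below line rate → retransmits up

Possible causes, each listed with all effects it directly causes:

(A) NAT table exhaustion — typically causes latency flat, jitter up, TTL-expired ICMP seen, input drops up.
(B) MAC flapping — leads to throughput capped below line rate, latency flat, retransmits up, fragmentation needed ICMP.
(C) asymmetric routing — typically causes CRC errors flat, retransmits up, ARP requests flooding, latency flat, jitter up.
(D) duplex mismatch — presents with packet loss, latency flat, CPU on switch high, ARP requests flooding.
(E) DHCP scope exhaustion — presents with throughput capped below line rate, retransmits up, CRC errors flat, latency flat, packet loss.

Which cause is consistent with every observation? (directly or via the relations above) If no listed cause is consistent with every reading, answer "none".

C

For each candidate, compare predicted effects to what was observed:
(A) NAT table exhaustion — does not account for CRC errors flat, ARP requests flooding, retransmits up, packet loss
(B) MAC flapping — CRC errors flat -; ARP requests flooding -; latency flat +; retransmits up +; packet loss -
(C) asymmetric routing — CRC errors flat +; ARP requests flooding +; latency flat +; retransmits up +; packet loss + (through CRC errors flat → packet loss)
(D) duplex mismatch — does not account for CRC errors flat, retransmits up
(E) DHCP scope exhaustion — CRC errors flat +; ARP requests flooding -; latency flat +; retransmits up +; packet loss +
Only (C) is consistent with every observation.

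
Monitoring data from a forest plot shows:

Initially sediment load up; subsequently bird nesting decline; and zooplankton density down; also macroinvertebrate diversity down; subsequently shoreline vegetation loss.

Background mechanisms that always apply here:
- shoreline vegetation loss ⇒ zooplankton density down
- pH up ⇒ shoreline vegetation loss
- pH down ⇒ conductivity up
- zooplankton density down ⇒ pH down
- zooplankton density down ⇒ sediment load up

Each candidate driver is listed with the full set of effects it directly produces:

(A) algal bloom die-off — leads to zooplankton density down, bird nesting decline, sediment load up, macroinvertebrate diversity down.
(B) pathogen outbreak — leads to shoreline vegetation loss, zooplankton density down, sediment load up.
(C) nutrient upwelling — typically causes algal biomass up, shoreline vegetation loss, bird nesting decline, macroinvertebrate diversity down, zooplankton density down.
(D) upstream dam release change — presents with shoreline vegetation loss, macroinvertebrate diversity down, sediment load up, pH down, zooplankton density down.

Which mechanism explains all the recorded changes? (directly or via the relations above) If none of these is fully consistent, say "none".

Per-candidate check:
(A) algal bloom die-off — sediment load up yes; bird nesting decline yes; zooplankton density down yes; macroinvertebrate diversity down yes; shoreline vegetation loss NO
(B) pathogen outbreak — sediment load up yes; bird nesting decline NO; zooplankton density down yes; macroinvertebrate diversity down NO; shoreline vegetation loss yes
(C) nutrient upwelling — sediment load up yes (through zooplankton density down → sediment load up); bird nesting decline yes; zooplankton density down yes; macroinvertebrate diversity down yes; shoreline vegetation loss yes
(D) upstream dam release change — sediment load up yes; bird nesting decline NO; zooplankton density down yes; macroinvertebrate diversity down yes; shoreline vegetation loss yes
Only (C) is consistent with every observation.

C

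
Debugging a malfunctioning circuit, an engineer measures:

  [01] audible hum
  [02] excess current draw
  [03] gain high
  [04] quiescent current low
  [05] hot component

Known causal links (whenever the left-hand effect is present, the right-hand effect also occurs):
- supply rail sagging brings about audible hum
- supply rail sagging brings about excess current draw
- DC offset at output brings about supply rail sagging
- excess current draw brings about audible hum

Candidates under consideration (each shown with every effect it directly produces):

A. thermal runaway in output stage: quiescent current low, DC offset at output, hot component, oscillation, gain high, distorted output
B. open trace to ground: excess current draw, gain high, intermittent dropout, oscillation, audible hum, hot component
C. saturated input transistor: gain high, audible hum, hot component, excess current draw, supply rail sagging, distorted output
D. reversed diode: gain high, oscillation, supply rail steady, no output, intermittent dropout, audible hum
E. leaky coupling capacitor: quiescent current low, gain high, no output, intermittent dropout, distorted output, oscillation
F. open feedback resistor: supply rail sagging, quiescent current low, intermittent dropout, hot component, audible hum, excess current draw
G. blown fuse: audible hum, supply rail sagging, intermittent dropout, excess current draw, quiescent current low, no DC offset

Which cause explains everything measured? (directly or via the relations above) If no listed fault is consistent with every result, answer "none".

A

For each candidate, compare predicted effects to what was observed:
(A) thermal runaway in output stage — accounts for every observation (audible hum via DC offset at output → supply rail sagging → audible hum)
(B) open trace to ground — audible hum ✓; excess current draw ✓; gain high ✓; quiescent current low ✗; hot component ✓
(C) saturated input transistor — audible hum ✓; excess current draw ✓; gain high ✓; quiescent current low ✗; hot component ✓
(D) reversed diode — does not account for excess current draw, quiescent current low, hot component
(E) leaky coupling capacitor — does not account for audible hum, excess current draw, hot component
(F) open feedback resistor — does not account for gain high
(G) blown fuse — does not account for gain high, hot component
(A) is the only candidate with no mismatches.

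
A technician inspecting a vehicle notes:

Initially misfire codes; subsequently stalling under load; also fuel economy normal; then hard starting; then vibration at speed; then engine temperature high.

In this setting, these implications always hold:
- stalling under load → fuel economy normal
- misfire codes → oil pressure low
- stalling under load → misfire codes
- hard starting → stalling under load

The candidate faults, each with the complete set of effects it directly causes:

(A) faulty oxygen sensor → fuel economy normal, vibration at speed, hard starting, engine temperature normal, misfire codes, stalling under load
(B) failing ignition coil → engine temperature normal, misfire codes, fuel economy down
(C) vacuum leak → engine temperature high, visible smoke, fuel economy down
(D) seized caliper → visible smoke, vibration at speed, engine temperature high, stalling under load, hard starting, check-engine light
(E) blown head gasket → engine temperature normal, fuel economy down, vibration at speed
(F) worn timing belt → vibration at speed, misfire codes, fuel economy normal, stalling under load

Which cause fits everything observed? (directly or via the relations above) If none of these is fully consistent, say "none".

Testing each hypothesis:
(A) faulty oxygen sensor — misfire codes ✓; stalling under load ✓; fuel economy normal ✓; hard starting ✓; vibration at speed ✓; engine temperature high ✗
(B) failing ignition coil — fails on stalling under load, fuel economy normal, hard starting, vibration at speed, engine temperature high (predicts fuel economy down, not fuel economy normal; predicts engine temperature normal, not engine temperature high)
(C) vacuum leak — fails on misfire codes, stalling under load, fuel economy normal, hard starting, vibration at speed (predicts fuel economy down, not fuel economy normal)
(D) seized caliper — misfire codes ✓ (through stalling under load → misfire codes); stalling under load ✓; fuel economy normal ✓ (through stalling under load → fuel economy normal); hard starting ✓; vibration at speed ✓; engine temperature high ✓
(E) blown head gasket — fails on misfire codes, stalling under load, fuel economy normal, hard starting, engine temperature high (predicts fuel economy down, not fuel economy normal; predicts engine temperature normal, not engine temperature high)
(F) worn timing belt — misfire codes ✓; stalling under load ✓; fuel economy normal ✓; hard starting ✗; vibration at speed ✓; engine temperature high ✗
(D) alone accounts for all the evidence.

D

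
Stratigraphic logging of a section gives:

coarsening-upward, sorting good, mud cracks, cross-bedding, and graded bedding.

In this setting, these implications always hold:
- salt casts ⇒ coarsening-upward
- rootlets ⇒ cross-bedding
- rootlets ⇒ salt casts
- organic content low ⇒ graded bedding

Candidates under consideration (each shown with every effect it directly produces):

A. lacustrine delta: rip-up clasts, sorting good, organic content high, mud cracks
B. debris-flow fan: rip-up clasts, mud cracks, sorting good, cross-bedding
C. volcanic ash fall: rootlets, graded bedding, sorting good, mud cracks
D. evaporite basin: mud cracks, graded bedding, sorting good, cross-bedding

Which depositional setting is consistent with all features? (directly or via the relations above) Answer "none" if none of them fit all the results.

C

Testing each hypothesis:
(A) lacustrine delta — does not account for coarsening-upward, cross-bedding, graded bedding
(B) debris-flow fan — coarsening-upward miss; sorting good match; mud cracks match; cross-bedding match; graded bedding miss
(C) volcanic ash fall — coarsening-upward match (via rootlets → salt casts → coarsening-upward); sorting good match; mud cracks match; cross-bedding match (via rootlets → cross-bedding); graded bedding match
(D) evaporite basin — does not account for coarsening-upward
(C) alone accounts for all the evidence.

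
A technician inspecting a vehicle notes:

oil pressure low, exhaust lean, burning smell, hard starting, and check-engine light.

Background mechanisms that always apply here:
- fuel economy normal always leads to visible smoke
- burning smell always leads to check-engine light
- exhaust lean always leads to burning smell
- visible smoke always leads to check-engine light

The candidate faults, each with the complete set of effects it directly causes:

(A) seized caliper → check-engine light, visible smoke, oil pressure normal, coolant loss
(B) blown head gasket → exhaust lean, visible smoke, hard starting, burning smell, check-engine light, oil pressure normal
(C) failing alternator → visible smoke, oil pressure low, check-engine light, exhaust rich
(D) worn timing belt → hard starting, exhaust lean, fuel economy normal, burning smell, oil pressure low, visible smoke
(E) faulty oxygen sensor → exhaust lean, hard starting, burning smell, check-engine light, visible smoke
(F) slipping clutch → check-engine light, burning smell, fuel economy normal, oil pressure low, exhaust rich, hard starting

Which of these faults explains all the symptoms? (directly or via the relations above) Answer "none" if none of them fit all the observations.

Per-candidate check:
(A) seized caliper — fails on oil pressure low, exhaust lean, burning smell, hard starting (predicts oil pressure normal, not oil pressure low)
(B) blown head gasket — fails on oil pressure low (predicts oil pressure normal, not oil pressure low)
(C) failing alternator — fails on exhaust lean, burning smell, hard starting (predicts exhaust rich, not exhaust lean)
(D) worn timing belt — accounts for every observation (check-engine light via burning smell → check-engine light)
(E) faulty oxygen sensor — does not account for oil pressure low
(F) slipping clutch — fails on exhaust lean (predicts exhaust rich, not exhaust lean)
(D) alone accounts for all the evidence.

D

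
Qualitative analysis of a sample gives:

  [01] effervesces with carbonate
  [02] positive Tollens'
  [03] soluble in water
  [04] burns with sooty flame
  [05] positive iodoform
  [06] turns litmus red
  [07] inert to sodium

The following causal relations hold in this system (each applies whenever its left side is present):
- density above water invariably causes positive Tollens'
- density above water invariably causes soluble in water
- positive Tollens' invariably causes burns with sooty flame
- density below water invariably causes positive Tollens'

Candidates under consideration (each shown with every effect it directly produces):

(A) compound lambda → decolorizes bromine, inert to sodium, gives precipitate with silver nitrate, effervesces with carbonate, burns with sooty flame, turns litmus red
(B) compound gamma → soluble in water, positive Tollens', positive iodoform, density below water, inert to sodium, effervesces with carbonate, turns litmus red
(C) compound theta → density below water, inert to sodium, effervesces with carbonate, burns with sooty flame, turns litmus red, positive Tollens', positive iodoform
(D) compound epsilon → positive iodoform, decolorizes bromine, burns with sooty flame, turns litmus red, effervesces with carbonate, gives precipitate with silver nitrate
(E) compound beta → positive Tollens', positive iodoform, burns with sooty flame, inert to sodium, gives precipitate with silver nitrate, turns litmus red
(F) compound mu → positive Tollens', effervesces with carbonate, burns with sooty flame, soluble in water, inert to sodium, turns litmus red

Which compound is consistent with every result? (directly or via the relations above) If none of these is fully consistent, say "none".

B

For each candidate, compare predicted effects to what was observed:
(A) compound lambda — does not account for positive Tollens', soluble in water, positive iodoform
(B) compound gamma — accounts for every observation (burns with sooty flame via positive Tollens' → burns with sooty flame)
(C) compound theta — effervesces with carbonate ✓; positive Tollens' ✓; soluble in water ✗; burns with sooty flame ✓; positive iodoform ✓; turns litmus red ✓; inert to sodium ✓
(D) compound epsilon — does not account for positive Tollens', soluble in water, inert to sodium
(E) compound beta — effervesces with carbonate ✗; positive Tollens' ✓; soluble in water ✗; burns with sooty flame ✓; positive iodoform ✓; turns litmus red ✓; inert to sodium ✓
(F) compound mu — effervesces with carbonate ✓; positive Tollens' ✓; soluble in water ✓; burns with sooty flame ✓; positive iodoform ✗; turns litmus red ✓; inert to sodium ✓
Only (B) is consistent with every observation.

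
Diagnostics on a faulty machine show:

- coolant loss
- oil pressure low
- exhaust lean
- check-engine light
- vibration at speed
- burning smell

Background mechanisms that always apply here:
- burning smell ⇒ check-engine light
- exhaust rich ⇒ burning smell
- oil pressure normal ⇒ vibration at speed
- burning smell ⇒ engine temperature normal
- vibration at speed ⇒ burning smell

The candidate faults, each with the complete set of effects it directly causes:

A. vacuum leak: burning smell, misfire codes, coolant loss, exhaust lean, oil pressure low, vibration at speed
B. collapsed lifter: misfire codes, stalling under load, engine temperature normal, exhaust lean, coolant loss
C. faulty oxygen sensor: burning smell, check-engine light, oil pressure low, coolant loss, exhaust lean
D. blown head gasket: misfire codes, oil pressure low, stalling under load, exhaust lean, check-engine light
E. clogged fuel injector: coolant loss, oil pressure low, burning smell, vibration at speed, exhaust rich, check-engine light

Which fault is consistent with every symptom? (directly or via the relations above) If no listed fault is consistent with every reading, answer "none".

Testing each hypothesis:
(A) vacuum leak — accounts for every observation (check-engine light via burning smell → check-engine light)
(B) collapsed lifter — does not account for oil pressure low, check-engine light, vibration at speed, burning smell
(C) faulty oxygen sensor — does not account for vibration at speed
(D) blown head gasket — coolant loss -; oil pressure low +; exhaust lean +; check-engine light +; vibration at speed -; burning smell -
(E) clogged fuel injector — fails on exhaust lean (predicts exhaust rich, not exhaust lean)
(A) is the only candidate with no mismatches.

A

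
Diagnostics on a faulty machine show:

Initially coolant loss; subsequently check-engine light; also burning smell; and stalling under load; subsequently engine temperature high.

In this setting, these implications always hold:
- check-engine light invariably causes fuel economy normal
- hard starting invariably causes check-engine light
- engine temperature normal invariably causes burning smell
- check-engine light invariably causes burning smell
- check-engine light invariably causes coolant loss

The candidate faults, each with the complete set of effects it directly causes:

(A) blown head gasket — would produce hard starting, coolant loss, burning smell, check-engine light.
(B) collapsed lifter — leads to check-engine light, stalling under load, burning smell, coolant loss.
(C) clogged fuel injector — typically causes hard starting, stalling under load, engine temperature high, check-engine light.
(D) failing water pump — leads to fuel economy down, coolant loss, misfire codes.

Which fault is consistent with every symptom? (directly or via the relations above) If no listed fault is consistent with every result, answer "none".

C

Per-candidate check:
(A) blown head gasket — coolant loss yes; check-engine light yes; burning smell yes; stalling under load NO; engine temperature high NO
(B) collapsed lifter — coolant loss yes; check-engine light yes; burning smell yes; stalling under load yes; engine temperature high NO
(C) clogged fuel injector — coolant loss yes (by check-engine light → coolant loss); check-engine light yes; burning smell yes (by check-engine light → burning smell); stalling under load yes; engine temperature high yes
(D) failing water pump — coolant loss yes; check-engine light NO; burning smell NO; stalling under load NO; engine temperature high NO
Only (C) is consistent with every observation.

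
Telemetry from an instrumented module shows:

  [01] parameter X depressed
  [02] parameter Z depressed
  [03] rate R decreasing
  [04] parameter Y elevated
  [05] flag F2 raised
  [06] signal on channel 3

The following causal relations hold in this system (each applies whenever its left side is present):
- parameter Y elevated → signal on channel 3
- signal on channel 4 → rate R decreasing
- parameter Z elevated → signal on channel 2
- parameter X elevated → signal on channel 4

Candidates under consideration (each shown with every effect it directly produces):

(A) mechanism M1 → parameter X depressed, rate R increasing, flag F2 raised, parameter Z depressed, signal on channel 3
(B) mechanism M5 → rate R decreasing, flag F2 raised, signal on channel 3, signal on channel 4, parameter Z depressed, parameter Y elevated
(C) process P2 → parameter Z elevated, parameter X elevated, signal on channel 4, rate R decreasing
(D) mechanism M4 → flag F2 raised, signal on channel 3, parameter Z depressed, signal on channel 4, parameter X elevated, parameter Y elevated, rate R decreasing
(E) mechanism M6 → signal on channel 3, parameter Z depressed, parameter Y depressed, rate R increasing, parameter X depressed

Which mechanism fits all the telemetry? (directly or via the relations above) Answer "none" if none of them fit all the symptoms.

Per-candidate check:
(A) mechanism M1 — fails on rate R decreasing, parameter Y elevated (predicts rate R increasing, not rate R decreasing)
(B) mechanism M5 — does not account for parameter X depressed
(C) process P2 — parameter X depressed -; parameter Z depressed -; rate R decreasing +; parameter Y elevated -; flag F2 raised -; signal on channel 3 -
(D) mechanism M4 — parameter X depressed -; parameter Z depressed +; rate R decreasing +; parameter Y elevated +; flag F2 raised +; signal on channel 3 +
(E) mechanism M6 — parameter X depressed +; parameter Z depressed +; rate R decreasing -; parameter Y elevated -; flag F2 raised -; signal on channel 3 +
No candidate is consistent with all observations.

none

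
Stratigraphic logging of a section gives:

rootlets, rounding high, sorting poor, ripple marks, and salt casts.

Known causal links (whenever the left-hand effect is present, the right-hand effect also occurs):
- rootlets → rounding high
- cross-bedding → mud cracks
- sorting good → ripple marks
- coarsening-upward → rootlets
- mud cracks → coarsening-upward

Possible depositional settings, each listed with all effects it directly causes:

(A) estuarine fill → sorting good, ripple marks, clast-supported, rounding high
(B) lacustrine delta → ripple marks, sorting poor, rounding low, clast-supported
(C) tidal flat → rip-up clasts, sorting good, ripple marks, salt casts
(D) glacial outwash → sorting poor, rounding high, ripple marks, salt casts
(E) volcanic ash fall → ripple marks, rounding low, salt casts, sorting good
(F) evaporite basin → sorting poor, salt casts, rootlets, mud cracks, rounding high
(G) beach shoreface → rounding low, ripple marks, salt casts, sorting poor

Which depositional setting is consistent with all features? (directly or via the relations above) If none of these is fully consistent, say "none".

none

Testing each hypothesis:
(A) estuarine fill — fails on rootlets, sorting poor, salt casts (predicts sorting good, not sorting poor)
(B) lacustrine delta — rootlets -; rounding high -; sorting poor +; ripple marks +; salt casts -
(C) tidal flat — fails on rootlets, rounding high, sorting poor (predicts sorting good, not sorting poor)
(D) glacial outwash — does not account for rootlets
(E) volcanic ash fall — rootlets -; rounding high -; sorting poor -; ripple marks +; salt casts +
(F) evaporite basin — rootlets +; rounding high +; sorting poor +; ripple marks -; salt casts +
(G) beach shoreface — rootlets -; rounding high -; sorting poor +; ripple marks +; salt casts +
Every candidate fails on at least one observation.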